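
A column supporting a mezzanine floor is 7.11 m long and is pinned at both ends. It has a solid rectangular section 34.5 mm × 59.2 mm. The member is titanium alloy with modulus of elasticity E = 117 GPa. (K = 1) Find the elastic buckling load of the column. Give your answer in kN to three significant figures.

P_cr ≈ 4.63 kN

Buckling occurs about the weak axis: I_min = h·b³/12 with b = 34.5 mm (the shorter side).
I_min = 59.2×34.5³/12 = 2.026×10^5 mm⁴
I = 2.026×10^5 mm⁴ = 2.026×10^-7 m⁴
Effective length L_e = K·L = 1 × 7.11 = 7.110 m
P_cr = π²EI / L_e² = π² × 117×10⁹ × 2.026×10^-7 / 7.110² = 4.627×10^3 N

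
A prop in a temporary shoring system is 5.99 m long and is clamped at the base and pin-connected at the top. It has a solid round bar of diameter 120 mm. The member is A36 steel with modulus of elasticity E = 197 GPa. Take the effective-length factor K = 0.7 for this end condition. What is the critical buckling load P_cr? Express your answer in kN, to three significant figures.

I = πd⁴/64 = π×120⁴/64 = 1.018×10^7 mm⁴
I = 1.018×10^7 mm⁴ = 1.018×10^-5 m⁴
Effective length L_e = K·L = 0.7 × 5.99 = 4.193 m
P_cr = π²EI / L_e² = π² × 197×10⁹ × 1.018×10^-5 / 4.193² = 1.126×10^6 N

P_cr ≈ 1130 kN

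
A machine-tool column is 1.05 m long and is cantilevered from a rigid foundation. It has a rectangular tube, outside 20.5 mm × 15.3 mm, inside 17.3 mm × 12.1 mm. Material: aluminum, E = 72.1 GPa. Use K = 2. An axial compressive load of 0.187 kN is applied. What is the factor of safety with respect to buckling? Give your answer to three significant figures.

n ≈ 3.08

Weak-axis I_min = (h_o·b_o³ − h_i·b_i³)/12 with b_o = 15.3, b_i = 12.10 mm (shorter outer/inner sides).
I_min = (20.5×15.3³ − 17.30×12.10³)/12 = 3.565×10^3 mm⁴
I = 3.565×10^3 mm⁴ = 3.565×10^-9 m⁴
Effective length L_e = K·L = 2 × 1.05 = 2.100 m
P_cr = π²EI / L_e² = π² × 72.1×10⁹ × 3.565×10^-9 / 2.100² = 575.2 N
Factor of safety n = P_cr / P = 0.57517 / 0.187 = 3.08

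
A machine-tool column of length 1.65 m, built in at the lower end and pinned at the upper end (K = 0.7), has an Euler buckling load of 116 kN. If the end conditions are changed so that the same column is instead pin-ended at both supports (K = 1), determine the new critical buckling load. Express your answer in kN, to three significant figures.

P_cr ≈ 56.8 kN

P_cr ∝ 1/K², so P_cr,new = P_cr,old × (K_old/K_new)² = 116 × (0.7/1)²
= 116 × 0.4900 = 56.8 kN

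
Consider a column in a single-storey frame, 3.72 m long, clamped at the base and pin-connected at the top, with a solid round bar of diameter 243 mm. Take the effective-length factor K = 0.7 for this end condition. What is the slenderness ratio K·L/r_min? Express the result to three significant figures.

λ ≈ 42.9

For a solid circle r = d/4 = 243/4 = 60.75 mm
L_e = K·L = 0.7 × 3.72 m = 2.604 m = 2604.0 mm
λ = L_e / r_min = 2604.0 / 60.75 = 42.9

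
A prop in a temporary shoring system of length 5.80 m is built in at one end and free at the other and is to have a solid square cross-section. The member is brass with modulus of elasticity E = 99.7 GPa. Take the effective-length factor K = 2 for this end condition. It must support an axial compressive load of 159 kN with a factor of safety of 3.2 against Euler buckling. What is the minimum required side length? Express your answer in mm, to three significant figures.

Required P_cr = n·P = 3.2 × 159 = 508.8 kN
L_e = K·L = 2 × 5.80 = 11.60 m
Required I = P_cr·L_e²/(π²E) = 5.088×10^5 × 11.60² / (π² × 9.97×10^10) = 6.958×10^-5 m⁴
I_req = 6.958×10^7 mm⁴
Solid square: I = a⁴/12  ⇒  a = (12I)^(1/4) = (12×6.958×10^7)^(1/4) = 170 mm

a ≈ 170 mm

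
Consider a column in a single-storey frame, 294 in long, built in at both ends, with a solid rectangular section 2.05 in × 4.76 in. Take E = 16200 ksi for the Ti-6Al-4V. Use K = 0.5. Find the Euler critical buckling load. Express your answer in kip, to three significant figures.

Buckling occurs about the weak axis: I_min = h·b³/12 with b = 2.05 in (the shorter side).
I_min = 4.76×2.05³/12 = 3.417 in⁴
Effective length L_e = K·L = 0.5 × 294 = 147.0 in
P_cr = π²EI / L_e² = π² × 16200×10³ × 3.417 / 147.0² = 2.529×10^4 lb

P_cr ≈ 25.3 kip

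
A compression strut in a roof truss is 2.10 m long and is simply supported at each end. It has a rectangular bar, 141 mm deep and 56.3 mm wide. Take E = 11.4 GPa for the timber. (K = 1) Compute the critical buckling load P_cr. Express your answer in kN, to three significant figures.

Buckling occurs about the weak axis: I_min = h·b³/12 with b = 56.3 mm (the shorter side).
I_min = 141×56.3³/12 = 2.097×10^6 mm⁴
I = 2.097×10^6 mm⁴ = 2.097×10^-6 m⁴
Effective length L_e = K·L = 1 × 2.10 = 2.100 m
P_cr = π²EI / L_e² = π² × 11.4×10⁹ × 2.097×10^-6 / 2.100² = 5.350×10^4 N

P_cr ≈ 53.5 kN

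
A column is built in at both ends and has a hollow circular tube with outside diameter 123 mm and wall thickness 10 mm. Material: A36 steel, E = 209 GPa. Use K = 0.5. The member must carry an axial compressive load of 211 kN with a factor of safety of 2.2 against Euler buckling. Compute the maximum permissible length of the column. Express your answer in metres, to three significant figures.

L_max ≈ 10.1 m

Inner diameter d_i = 123 − 2×10 = 103.0 mm
I = π(d_o⁴ − d_i⁴)/64 = π(123⁴ − 103.0⁴)/64 = 5.711×10^6 mm⁴
I = 5.711×10^-6 m⁴
Required critical load P_cr = n·P = 2.2 × 211 = 464.2 kN = 4.642×10^5 N
From P_cr = π²EI/(K·L)²:  L = (1/K)·√(π²EI/P_cr) = (1/0.5)·√(π²×2.09×10^11×5.711×10^-6/4.642×10^5)
L = 10.1 m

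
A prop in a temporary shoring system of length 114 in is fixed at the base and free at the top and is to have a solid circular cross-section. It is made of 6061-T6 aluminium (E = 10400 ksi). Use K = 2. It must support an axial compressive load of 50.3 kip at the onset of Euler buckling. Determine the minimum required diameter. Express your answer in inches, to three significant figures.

L_e = K·L = 2 × 114 = 228.0 in
Required I = P_cr·L_e²/(π²E) = 5.030×10^4 × 228.0² / (π² × 1.04×10^7) = 25.47 in⁴
Solid circle: I = πd⁴/64  ⇒  d = (64I/π)^(1/4) = (64×25.47/π)^(1/4) = 4.77 in

d ≈ 4.77 in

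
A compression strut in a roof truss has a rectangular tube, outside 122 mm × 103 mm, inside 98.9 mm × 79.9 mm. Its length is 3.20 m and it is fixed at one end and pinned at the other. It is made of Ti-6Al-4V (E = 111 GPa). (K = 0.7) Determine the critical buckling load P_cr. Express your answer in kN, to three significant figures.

P_cr ≈ 1510 kN

Weak-axis I_min = (h_o·b_o³ − h_i·b_i³)/12 with b_o = 103, b_i = 79.90 mm (shorter outer/inner sides).
I_min = (122×103³ − 98.90×79.90³)/12 = 6.905×10^6 mm⁴
I = 6.905×10^6 mm⁴ = 6.905×10^-6 m⁴
Effective length L_e = K·L = 0.7 × 3.20 = 2.240 m
P_cr = π²EI / L_e² = π² × 111×10⁹ × 6.905×10^-6 / 2.240² = 1.508×10^6 N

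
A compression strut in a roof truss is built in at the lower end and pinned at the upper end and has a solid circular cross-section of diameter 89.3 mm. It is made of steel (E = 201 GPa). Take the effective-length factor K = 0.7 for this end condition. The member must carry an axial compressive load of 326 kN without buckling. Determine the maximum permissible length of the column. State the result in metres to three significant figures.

I = πd⁴/64 = π×89.3⁴/64 = 3.122×10^6 mm⁴
I = 3.122×10^-6 m⁴
At the buckling limit P_cr = P = 3.260×10^5 N
From P_cr = π²EI/(K·L)²:  L = (1/K)·√(π²EI/P_cr) = (1/0.7)·√(π²×2.01×10^11×3.122×10^-6/3.260×10^5)
L = 6.23 m

L_max ≈ 6.23 m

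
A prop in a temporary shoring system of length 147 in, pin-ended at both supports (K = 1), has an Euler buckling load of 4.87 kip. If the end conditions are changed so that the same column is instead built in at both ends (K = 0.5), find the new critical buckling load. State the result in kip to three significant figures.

P_cr ∝ 1/K², so P_cr,new = P_cr,old × (K_old/K_new)² = 4.87 × (1/0.5)²
= 4.87 × 4.000 = 19.5 kip

P_cr ≈ 19.5 kip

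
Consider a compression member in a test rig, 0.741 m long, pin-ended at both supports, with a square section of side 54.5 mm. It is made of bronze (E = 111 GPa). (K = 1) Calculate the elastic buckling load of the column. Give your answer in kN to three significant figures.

I = a⁴/12 = 54.5⁴/12 = 7.352×10^5 mm⁴
I = 7.352×10^5 mm⁴ = 7.352×10^-7 m⁴
Effective length L_e = K·L = 1 × 0.741 = 0.7410 m
P_cr = π²EI / L_e² = π² × 111×10⁹ × 7.352×10^-7 / 0.7410² = 1.467×10^6 N

P_cr ≈ 1470 kN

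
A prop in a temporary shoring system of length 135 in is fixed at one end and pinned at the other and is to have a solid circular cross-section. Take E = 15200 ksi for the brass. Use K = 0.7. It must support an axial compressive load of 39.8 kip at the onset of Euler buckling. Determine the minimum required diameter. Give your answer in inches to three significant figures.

d ≈ 2.64 in

L_e = K·L = 0.7 × 135 = 94.50 in
Required I = P_cr·L_e²/(π²E) = 3.980×10^4 × 94.50² / (π² × 1.52×10^7) = 2.369 in⁴
Solid circle: I = πd⁴/64  ⇒  d = (64I/π)^(1/4) = (64×2.369/π)^(1/4) = 2.64 in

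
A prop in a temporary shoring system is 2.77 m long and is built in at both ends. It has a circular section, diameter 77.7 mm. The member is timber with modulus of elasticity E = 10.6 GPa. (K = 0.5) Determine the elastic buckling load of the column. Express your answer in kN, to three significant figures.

P_cr ≈ 97.6 kN

I = πd⁴/64 = π×77.7⁴/64 = 1.789×10^6 mm⁴
I = 1.789×10^6 mm⁴ = 1.789×10^-6 m⁴
Effective length L_e = K·L = 0.5 × 2.77 = 1.385 m
P_cr = π²EI / L_e² = π² × 10.6×10⁹ × 1.789×10^-6 / 1.385² = 9.758×10^4 N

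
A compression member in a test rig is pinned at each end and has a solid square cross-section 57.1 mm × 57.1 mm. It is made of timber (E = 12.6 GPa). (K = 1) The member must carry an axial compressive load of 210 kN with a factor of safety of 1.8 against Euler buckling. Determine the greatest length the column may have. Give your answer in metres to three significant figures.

L_max ≈ 0.540 m

I = a⁴/12 = 57.1⁴/12 = 8.859×10^5 mm⁴
I = 8.859×10^-7 m⁴
Required critical load P_cr = n·P = 1.8 × 210 = 378.0 kN = 3.780×10^5 N
From P_cr = π²EI/(K·L)²:  L = (1/K)·√(π²EI/P_cr) = (1/1)·√(π²×1.26×10^10×8.859×10^-7/3.780×10^5)
L = 0.540 m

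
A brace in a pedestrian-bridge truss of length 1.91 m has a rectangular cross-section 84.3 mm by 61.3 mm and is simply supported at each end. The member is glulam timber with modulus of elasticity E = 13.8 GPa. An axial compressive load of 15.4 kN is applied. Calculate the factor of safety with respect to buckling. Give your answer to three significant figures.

n ≈ 3.92

Buckling occurs about the weak axis: I_min = h·b³/12 with b = 61.3 mm (the shorter side).
I_min = 84.3×61.3³/12 = 1.618×10^6 mm⁴
I = 1.618×10^6 mm⁴ = 1.618×10^-6 m⁴
Effective length L_e = K·L = 1 × 1.91 = 1.910 m
P_cr = π²EI / L_e² = π² × 13.8×10⁹ × 1.618×10^-6 / 1.910² = 6.041×10^4 N
Factor of safety n = P_cr / P = 60.414 / 15.4 = 3.92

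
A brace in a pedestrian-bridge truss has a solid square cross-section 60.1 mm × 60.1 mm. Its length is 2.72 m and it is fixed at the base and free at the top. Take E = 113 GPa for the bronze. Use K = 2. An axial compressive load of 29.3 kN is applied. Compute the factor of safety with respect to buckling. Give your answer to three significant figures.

n ≈ 1.40

I = a⁴/12 = 60.1⁴/12 = 1.087×10^6 mm⁴
I = 1.087×10^6 mm⁴ = 1.087×10^-6 m⁴
Effective length L_e = K·L = 2 × 2.72 = 5.440 m
P_cr = π²EI / L_e² = π² × 113×10⁹ × 1.087×10^-6 / 5.440² = 4.097×10^4 N
Factor of safety n = P_cr / P = 40.973 / 29.3 = 1.40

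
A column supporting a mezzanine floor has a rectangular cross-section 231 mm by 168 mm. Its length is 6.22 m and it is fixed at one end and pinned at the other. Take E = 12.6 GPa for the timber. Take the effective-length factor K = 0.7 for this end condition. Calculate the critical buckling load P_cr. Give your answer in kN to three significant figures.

P_cr ≈ 599 kN

Buckling occurs about the weak axis: I_min = h·b³/12 with b = 168 mm (the shorter side).
I_min = 231×168³/12 = 9.128×10^7 mm⁴
I = 9.128×10^7 mm⁴ = 9.128×10^-5 m⁴
Effective length L_e = K·L = 0.7 × 6.22 = 4.354 m
P_cr = π²EI / L_e² = π² × 12.6×10⁹ × 9.128×10^-5 / 4.354² = 5.988×10^5 N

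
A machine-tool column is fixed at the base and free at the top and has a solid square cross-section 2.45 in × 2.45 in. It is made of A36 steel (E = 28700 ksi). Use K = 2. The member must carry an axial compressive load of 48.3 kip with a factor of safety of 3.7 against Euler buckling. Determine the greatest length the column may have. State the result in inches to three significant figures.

L_max ≈ 34.5 in

I = a⁴/12 = 2.45⁴/12 = 3.003 in⁴
Required critical load P_cr = n·P = 3.7 × 48.3 = 178.7 kip = 1.787×10^5 lb
From P_cr = π²EI/(K·L)²:  L = (1/K)·√(π²EI/P_cr) = (1/2)·√(π²×2.87×10^7×3.003/1.787×10^5)
L = 34.5 in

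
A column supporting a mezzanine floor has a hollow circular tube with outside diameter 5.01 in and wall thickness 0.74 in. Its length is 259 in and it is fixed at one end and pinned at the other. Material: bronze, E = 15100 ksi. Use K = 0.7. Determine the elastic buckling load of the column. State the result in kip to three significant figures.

Inner diameter d_i = 5.01 − 2×0.74 = 3.530 in
I = π(d_o⁴ − d_i⁴)/64 = π(5.01⁴ − 3.530⁴)/64 = 23.30 in⁴
Effective length L_e = K·L = 0.7 × 259 = 181.3 in
P_cr = π²EI / L_e² = π² × 15100×10³ × 23.30 / 181.3² = 1.057×10^5 lb

P_cr ≈ 106 kip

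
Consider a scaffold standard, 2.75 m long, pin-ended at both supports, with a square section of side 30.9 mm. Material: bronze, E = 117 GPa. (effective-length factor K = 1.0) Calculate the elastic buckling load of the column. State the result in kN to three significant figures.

P_cr ≈ 11.6 kN

I = a⁴/12 = 30.9⁴/12 = 7.597×10^4 mm⁴
I = 7.597×10^4 mm⁴ = 7.597×10^-8 m⁴
Effective length L_e = K·L = 1 × 2.75 = 2.750 m
P_cr = π²EI / L_e² = π² × 117×10⁹ × 7.597×10^-8 / 2.750² = 1.160×10^4 N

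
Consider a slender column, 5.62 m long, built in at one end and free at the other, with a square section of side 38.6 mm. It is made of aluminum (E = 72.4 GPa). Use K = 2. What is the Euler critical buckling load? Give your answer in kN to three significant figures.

I = a⁴/12 = 38.6⁴/12 = 1.850×10^5 mm⁴
I = 1.850×10^5 mm⁴ = 1.850×10^-7 m⁴
Effective length L_e = K·L = 2 × 5.62 = 11.24 m
P_cr = π²EI / L_e² = π² × 72.4×10⁹ × 1.850×10^-7 / 11.24² = 1.046×10^3 N

P_cr ≈ 1.05 kN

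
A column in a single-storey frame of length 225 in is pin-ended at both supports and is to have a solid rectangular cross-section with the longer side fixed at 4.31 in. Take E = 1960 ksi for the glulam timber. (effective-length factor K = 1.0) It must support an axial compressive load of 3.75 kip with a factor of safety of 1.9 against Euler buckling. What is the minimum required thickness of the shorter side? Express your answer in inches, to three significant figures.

Required P_cr = n·P = 1.9 × 3.75 = 7.125 kip
L_e = K·L = 1 × 225 = 225.0 in
Required I = P_cr·L_e²/(π²E) = 7.125×10^3 × 225.0² / (π² × 1.96×10^6) = 18.65 in⁴
Rectangle, weak axis: I_min = h·b³/12 with h = 4.31 in fixed  ⇒  b = (12I/h)^(1/3) = 3.73 in

b ≈ 3.73 in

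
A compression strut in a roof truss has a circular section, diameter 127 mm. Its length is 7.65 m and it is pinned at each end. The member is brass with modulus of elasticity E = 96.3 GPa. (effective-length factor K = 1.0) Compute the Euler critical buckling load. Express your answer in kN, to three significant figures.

P_cr ≈ 207 kN

I = πd⁴/64 = π×127⁴/64 = 1.277×10^7 mm⁴
I = 1.277×10^7 mm⁴ = 1.277×10^-5 m⁴
Effective length L_e = K·L = 1 × 7.65 = 7.650 m
P_cr = π²EI / L_e² = π² × 96.3×10⁹ × 1.277×10^-5 / 7.650² = 2.074×10^5 N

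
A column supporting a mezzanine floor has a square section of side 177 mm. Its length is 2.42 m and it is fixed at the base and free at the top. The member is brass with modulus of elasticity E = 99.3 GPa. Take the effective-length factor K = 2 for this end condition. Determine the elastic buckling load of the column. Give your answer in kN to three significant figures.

P_cr ≈ 3420 kN

I = a⁴/12 = 177⁴/12 = 8.179×10^7 mm⁴
I = 8.179×10^7 mm⁴ = 8.179×10^-5 m⁴
Effective length L_e = K·L = 2 × 2.42 = 4.840 m
P_cr = π²EI / L_e² = π² × 99.3×10⁹ × 8.179×10^-5 / 4.840² = 3.422×10^6 N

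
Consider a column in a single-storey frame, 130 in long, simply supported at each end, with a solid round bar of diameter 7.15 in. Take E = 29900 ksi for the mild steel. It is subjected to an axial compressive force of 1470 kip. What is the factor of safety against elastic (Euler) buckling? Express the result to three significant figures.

n ≈ 1.52

I = πd⁴/64 = π×7.15⁴/64 = 128.3 in⁴
Effective length L_e = K·L = 1 × 130 = 130.0 in
P_cr = π²EI / L_e² = π² × 29900×10³ × 128.3 / 130.0² = 2.240×10^6 lb
Factor of safety n = P_cr / P = 2240.2 / 1470 = 1.52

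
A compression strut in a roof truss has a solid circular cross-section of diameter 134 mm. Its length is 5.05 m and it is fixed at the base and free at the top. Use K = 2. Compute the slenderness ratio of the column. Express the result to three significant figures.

λ ≈ 301

For a solid circle r = d/4 = 134/4 = 33.50 mm
L_e = K·L = 2 × 5.05 m = 10.10 m = 10100 mm
λ = L_e / r_min = 10100 / 33.50 = 301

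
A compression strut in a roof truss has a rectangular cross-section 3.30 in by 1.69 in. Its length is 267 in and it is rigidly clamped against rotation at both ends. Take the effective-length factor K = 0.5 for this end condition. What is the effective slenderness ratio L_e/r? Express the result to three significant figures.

For a rectangle r_min = b/√12 = 1.69/√12 = 0.4879 in
L_e = K·L = 0.5 × 267 = 133.5 in
λ = L_e / r_min = 133.50 / 0.4879 = 274

λ ≈ 274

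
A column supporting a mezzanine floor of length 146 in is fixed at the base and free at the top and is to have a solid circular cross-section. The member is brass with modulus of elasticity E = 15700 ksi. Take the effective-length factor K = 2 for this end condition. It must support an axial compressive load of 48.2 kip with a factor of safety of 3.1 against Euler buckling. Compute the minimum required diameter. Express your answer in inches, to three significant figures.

Required P_cr = n·P = 3.1 × 48.2 = 149.4 kip
L_e = K·L = 2 × 146 = 292.0 in
Required I = P_cr·L_e²/(π²E) = 1.494×10^5 × 292.0² / (π² × 1.57×10^7) = 82.22 in⁴
Solid circle: I = πd⁴/64  ⇒  d = (64I/π)^(1/4) = (64×82.22/π)^(1/4) = 6.40 in

d ≈ 6.40 in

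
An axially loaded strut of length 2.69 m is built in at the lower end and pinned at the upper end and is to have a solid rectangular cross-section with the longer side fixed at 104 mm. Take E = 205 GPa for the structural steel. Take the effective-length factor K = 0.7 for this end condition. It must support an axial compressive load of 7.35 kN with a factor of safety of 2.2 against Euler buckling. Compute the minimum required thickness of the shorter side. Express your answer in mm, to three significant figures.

Required P_cr = n·P = 2.2 × 7.35 = 16.17 kN
L_e = K·L = 0.7 × 2.69 = 1.883 m
Required I = P_cr·L_e²/(π²E) = 1.617×10^4 × 1.883² / (π² × 2.05×10^11) = 2.834×10^-8 m⁴
I_req = 2.834×10^4 mm⁴
Rectangle, weak axis: I_min = h·b³/12 with h = 104 mm fixed  ⇒  b = (12I/h)^(1/3) = 14.8 mm

b ≈ 14.8 mm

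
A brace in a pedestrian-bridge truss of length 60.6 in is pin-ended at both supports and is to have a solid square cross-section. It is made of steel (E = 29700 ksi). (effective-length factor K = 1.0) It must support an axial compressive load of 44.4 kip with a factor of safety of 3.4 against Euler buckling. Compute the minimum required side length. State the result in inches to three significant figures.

Required P_cr = n·P = 3.4 × 44.4 = 151.0 kip
L_e = K·L = 1 × 60.6 = 60.60 in
Required I = P_cr·L_e²/(π²E) = 1.510×10^5 × 60.60² / (π² × 2.97×10^7) = 1.891 in⁴
Solid square: I = a⁴/12  ⇒  a = (12I)^(1/4) = (12×1.891)^(1/4) = 2.18 in

a ≈ 2.18 in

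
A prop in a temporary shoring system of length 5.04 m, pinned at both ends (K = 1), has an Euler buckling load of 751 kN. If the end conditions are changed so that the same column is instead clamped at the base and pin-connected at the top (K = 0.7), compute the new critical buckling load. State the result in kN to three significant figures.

P_cr ≈ 1530 kN

P_cr ∝ 1/K², so P_cr,new = P_cr,old × (K_old/K_new)² = 751 × (1/0.7)²
= 751 × 2.041 = 1530 kN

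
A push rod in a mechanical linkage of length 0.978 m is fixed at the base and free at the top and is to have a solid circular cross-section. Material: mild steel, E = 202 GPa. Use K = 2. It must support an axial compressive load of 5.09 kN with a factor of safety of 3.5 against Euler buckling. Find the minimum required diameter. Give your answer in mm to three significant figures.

Required P_cr = n·P = 3.5 × 5.09 = 17.81 kN
L_e = K·L = 2 × 0.978 = 1.956 m
Required I = P_cr·L_e²/(π²E) = 1.782×10^4 × 1.956² / (π² × 2.02×10^11) = 3.419×10^-8 m⁴
I_req = 3.419×10^4 mm⁴
Solid circle: I = πd⁴/64  ⇒  d = (64I/π)^(1/4) = (64×3.419×10^4/π)^(1/4) = 28.9 mm

d ≈ 28.9 mm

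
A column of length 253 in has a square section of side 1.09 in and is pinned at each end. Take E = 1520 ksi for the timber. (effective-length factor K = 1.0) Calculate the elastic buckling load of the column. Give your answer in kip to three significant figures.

P_cr ≈ 0.0276 kip

I = a⁴/12 = 1.09⁴/12 = 0.1176 in⁴
Effective length L_e = K·L = 1 × 253 = 253.0 in
P_cr = π²EI / L_e² = π² × 1520×10³ × 0.1176 / 253.0² = 27.57 lb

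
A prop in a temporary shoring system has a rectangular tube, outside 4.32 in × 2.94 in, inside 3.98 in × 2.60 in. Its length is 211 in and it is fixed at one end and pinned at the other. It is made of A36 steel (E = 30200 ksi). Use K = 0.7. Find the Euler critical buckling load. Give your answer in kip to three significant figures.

P_cr ≈ 45.3 kip

Weak-axis I_min = (h_o·b_o³ − h_i·b_i³)/12 with b_o = 2.94, b_i = 2.600 in (shorter outer/inner sides).
I_min = (4.32×2.94³ − 3.980×2.600³)/12 = 3.319 in⁴
Effective length L_e = K·L = 0.7 × 211 = 147.7 in
P_cr = π²EI / L_e² = π² × 30200×10³ × 3.319 / 147.7² = 4.535×10^4 lb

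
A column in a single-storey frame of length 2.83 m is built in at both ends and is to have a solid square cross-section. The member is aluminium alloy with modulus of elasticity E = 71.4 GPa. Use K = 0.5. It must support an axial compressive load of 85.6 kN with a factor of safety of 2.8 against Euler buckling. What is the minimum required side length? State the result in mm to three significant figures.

Required P_cr = n·P = 2.8 × 85.6 = 239.7 kN
L_e = K·L = 0.5 × 2.83 = 1.415 m
Required I = P_cr·L_e²/(π²E) = 2.397×10^5 × 1.415² / (π² × 7.14×10^10) = 6.810×10^-7 m⁴
I_req = 6.810×10^5 mm⁴
Solid square: I = a⁴/12  ⇒  a = (12I)^(1/4) = (12×6.810×10^5)^(1/4) = 53.5 mm

a ≈ 53.5 mm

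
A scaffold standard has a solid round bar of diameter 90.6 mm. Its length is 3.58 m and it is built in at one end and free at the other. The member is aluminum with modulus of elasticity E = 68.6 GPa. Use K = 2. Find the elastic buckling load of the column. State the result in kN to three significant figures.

P_cr ≈ 43.7 kN

I = πd⁴/64 = π×90.6⁴/64 = 3.307×10^6 mm⁴
I = 3.307×10^6 mm⁴ = 3.307×10^-6 m⁴
Effective length L_e = K·L = 2 × 3.58 = 7.160 m
P_cr = π²EI / L_e² = π² × 68.6×10⁹ × 3.307×10^-6 / 7.160² = 4.368×10^4 N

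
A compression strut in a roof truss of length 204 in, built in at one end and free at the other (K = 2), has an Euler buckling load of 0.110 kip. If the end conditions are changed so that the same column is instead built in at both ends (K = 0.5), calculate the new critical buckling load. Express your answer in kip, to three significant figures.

P_cr ≈ 1.76 kip

P_cr ∝ 1/K², so P_cr,new = P_cr,old × (K_old/K_new)² = 0.110 × (2/0.5)²
= 0.110 × 16.00 = 1.76 kip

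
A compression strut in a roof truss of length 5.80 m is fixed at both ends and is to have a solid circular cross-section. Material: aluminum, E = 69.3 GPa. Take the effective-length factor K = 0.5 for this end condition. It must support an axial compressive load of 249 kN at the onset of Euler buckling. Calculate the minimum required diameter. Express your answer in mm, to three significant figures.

d ≈ 88.9 mm

L_e = K·L = 0.5 × 5.80 = 2.900 m
Required I = P_cr·L_e²/(π²E) = 2.490×10^5 × 2.900² / (π² × 6.93×10^10) = 3.062×10^-6 m⁴
I_req = 3.062×10^6 mm⁴
Solid circle: I = πd⁴/64  ⇒  d = (64I/π)^(1/4) = (64×3.062×10^6/π)^(1/4) = 88.9 mm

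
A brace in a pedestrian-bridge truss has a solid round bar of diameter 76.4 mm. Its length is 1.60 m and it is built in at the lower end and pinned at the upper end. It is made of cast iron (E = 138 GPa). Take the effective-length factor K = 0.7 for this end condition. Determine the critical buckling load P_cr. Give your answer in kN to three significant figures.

P_cr ≈ 1820 kN

I = πd⁴/64 = π×76.4⁴/64 = 1.672×10^6 mm⁴
I = 1.672×10^6 mm⁴ = 1.672×10^-6 m⁴
Effective length L_e = K·L = 0.7 × 1.60 = 1.120 m
P_cr = π²EI / L_e² = π² × 138×10⁹ × 1.672×10^-6 / 1.120² = 1.816×10^6 N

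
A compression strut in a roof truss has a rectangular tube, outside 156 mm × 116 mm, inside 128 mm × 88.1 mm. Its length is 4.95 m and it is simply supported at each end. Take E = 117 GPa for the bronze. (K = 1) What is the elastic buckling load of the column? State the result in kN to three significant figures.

Weak-axis I_min = (h_o·b_o³ − h_i·b_i³)/12 with b_o = 116, b_i = 88.10 mm (shorter outer/inner sides).
I_min = (156×116³ − 128.0×88.10³)/12 = 1.300×10^7 mm⁴
I = 1.300×10^7 mm⁴ = 1.300×10^-5 m⁴
Effective length L_e = K·L = 1 × 4.95 = 4.950 m
P_cr = π²EI / L_e² = π² × 117×10⁹ × 1.300×10^-5 / 4.950² = 6.126×10^5 N

P_cr ≈ 613 kN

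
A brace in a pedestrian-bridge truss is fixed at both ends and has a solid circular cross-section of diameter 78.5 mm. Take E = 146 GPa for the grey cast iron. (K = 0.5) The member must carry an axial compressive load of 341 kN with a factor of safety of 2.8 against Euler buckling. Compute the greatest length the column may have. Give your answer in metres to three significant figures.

L_max ≈ 3.35 m

I = πd⁴/64 = π×78.5⁴/64 = 1.864×10^6 mm⁴
I = 1.864×10^-6 m⁴
Required critical load P_cr = n·P = 2.8 × 341 = 954.8 kN = 9.548×10^5 N
From P_cr = π²EI/(K·L)²:  L = (1/K)·√(π²EI/P_cr) = (1/0.5)·√(π²×1.46×10^11×1.864×10^-6/9.548×10^5)
L = 3.35 m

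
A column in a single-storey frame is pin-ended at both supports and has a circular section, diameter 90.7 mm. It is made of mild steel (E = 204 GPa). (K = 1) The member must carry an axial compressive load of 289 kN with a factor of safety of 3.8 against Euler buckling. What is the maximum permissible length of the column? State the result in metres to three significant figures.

I = πd⁴/64 = π×90.7⁴/64 = 3.322×10^6 mm⁴
I = 3.322×10^-6 m⁴
Required critical load P_cr = n·P = 3.8 × 289 = 1098 kN = 1.098×10^6 N
From P_cr = π²EI/(K·L)²:  L = (1/K)·√(π²EI/P_cr) = (1/1)·√(π²×2.04×10^11×3.322×10^-6/1.098×10^6)
L = 2.47 m

L_max ≈ 2.47 m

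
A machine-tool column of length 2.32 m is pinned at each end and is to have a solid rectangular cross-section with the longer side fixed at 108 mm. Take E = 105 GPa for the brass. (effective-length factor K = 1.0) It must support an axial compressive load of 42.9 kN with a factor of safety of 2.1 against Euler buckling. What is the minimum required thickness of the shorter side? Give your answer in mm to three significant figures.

b ≈ 37.3 mm

Required P_cr = n·P = 2.1 × 42.9 = 90.09 kN
L_e = K·L = 1 × 2.32 = 2.320 m
Required I = P_cr·L_e²/(π²E) = 9.009×10^4 × 2.320² / (π² × 1.05×10^11) = 4.679×10^-7 m⁴
I_req = 4.679×10^5 mm⁴
Rectangle, weak axis: I_min = h·b³/12 with h = 108 mm fixed  ⇒  b = (12I/h)^(1/3) = 37.3 mm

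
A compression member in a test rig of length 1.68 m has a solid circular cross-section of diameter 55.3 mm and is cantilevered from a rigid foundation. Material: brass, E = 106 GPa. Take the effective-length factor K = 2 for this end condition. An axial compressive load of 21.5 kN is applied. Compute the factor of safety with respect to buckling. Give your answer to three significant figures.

n ≈ 1.98

I = πd⁴/64 = π×55.3⁴/64 = 4.591×10^5 mm⁴
I = 4.591×10^5 mm⁴ = 4.591×10^-7 m⁴
Effective length L_e = K·L = 2 × 1.68 = 3.360 m
P_cr = π²EI / L_e² = π² × 106×10⁹ × 4.591×10^-7 / 3.360² = 4.254×10^4 N
Factor of safety n = P_cr / P = 42.540 / 21.5 = 1.98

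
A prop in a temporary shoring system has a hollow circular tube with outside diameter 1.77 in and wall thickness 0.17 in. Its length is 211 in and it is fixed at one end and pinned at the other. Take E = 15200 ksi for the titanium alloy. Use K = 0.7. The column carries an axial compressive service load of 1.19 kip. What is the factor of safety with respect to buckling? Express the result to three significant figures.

Inner diameter d_i = 1.77 − 2×0.17 = 1.430 in
I = π(d_o⁴ − d_i⁴)/64 = π(1.77⁴ − 1.430⁴)/64 = 0.2765 in⁴
Effective length L_e = K·L = 0.7 × 211 = 147.7 in
P_cr = π²EI / L_e² = π² × 15200×10³ × 0.2765 / 147.7² = 1.902×10^3 lb
Factor of safety n = P_cr / P = 1.9016 / 1.19 = 1.60

n ≈ 1.60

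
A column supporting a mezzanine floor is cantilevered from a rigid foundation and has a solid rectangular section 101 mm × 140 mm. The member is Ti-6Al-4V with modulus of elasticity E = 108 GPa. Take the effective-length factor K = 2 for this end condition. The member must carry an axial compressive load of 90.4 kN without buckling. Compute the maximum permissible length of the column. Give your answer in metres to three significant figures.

L_max ≈ 5.95 m

Buckling occurs about the weak axis: I_min = h·b³/12 with b = 101 mm (the shorter side).
I_min = 140×101³/12 = 1.202×10^7 mm⁴
I = 1.202×10^-5 m⁴
At the buckling limit P_cr = P = 9.040×10^4 N
From P_cr = π²EI/(K·L)²:  L = (1/K)·√(π²EI/P_cr) = (1/2)·√(π²×1.08×10^11×1.202×10^-5/9.040×10^4)
L = 5.95 m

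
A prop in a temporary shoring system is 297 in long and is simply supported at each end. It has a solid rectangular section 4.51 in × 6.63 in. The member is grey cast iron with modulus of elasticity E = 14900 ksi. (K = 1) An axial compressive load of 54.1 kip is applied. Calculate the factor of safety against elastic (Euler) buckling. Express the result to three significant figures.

Buckling occurs about the weak axis: I_min = h·b³/12 with b = 4.51 in (the shorter side).
I_min = 6.63×4.51³/12 = 50.68 in⁴
Effective length L_e = K·L = 1 × 297 = 297.0 in
P_cr = π²EI / L_e² = π² × 14900×10³ × 50.68 / 297.0² = 8.450×10^4 lb
Factor of safety n = P_cr / P = 84.496 / 54.1 = 1.56

n ≈ 1.56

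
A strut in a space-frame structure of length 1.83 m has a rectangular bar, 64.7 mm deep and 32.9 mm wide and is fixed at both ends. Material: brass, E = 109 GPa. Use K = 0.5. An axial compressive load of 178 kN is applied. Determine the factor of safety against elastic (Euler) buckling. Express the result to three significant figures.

Buckling occurs about the weak axis: I_min = h·b³/12 with b = 32.9 mm (the shorter side).
I_min = 64.7×32.9³/12 = 1.920×10^5 mm⁴
I = 1.920×10^5 mm⁴ = 1.920×10^-7 m⁴
Effective length L_e = K·L = 0.5 × 1.83 = 0.9150 m
P_cr = π²EI / L_e² = π² × 109×10⁹ × 1.920×10^-7 / 0.9150² = 2.467×10^5 N
Factor of safety n = P_cr / P = 246.71 / 178 = 1.39

n ≈ 1.39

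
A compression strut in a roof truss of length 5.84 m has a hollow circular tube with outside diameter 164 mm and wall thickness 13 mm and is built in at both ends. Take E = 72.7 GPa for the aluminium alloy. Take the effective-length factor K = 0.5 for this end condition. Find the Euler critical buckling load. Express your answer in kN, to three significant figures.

Inner diameter d_i = 164 − 2×13 = 138.0 mm
I = π(d_o⁴ − d_i⁴)/64 = π(164⁴ − 138.0⁴)/64 = 1.771×10^7 mm⁴
I = 1.771×10^7 mm⁴ = 1.771×10^-5 m⁴
Effective length L_e = K·L = 0.5 × 5.84 = 2.920 m
P_cr = π²EI / L_e² = π² × 72.7×10⁹ × 1.771×10^-5 / 2.920² = 1.490×10^6 N

P_cr ≈ 1490 kN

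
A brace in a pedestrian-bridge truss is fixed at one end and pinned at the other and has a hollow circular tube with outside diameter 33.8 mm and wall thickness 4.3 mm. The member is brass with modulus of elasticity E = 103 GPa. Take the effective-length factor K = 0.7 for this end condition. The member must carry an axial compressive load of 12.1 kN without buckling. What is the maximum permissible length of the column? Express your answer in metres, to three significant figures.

L_max ≈ 2.76 m

Inner diameter d_i = 33.8 − 2×4.3 = 25.20 mm
I = π(d_o⁴ − d_i⁴)/64 = π(33.8⁴ − 25.20⁴)/64 = 4.427×10^4 mm⁴
I = 4.427×10^-8 m⁴
At the buckling limit P_cr = P = 1.210×10^4 N
From P_cr = π²EI/(K·L)²:  L = (1/K)·√(π²EI/P_cr) = (1/0.7)·√(π²×1.03×10^11×4.427×10^-8/1.210×10^4)
L = 2.76 m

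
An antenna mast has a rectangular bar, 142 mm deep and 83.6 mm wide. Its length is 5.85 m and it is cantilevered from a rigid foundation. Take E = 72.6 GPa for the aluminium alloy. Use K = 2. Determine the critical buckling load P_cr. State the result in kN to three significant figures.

Buckling occurs about the weak axis: I_min = h·b³/12 with b = 83.6 mm (the shorter side).
I_min = 142×83.6³/12 = 6.914×10^6 mm⁴
I = 6.914×10^6 mm⁴ = 6.914×10^-6 m⁴
Effective length L_e = K·L = 2 × 5.85 = 11.70 m
P_cr = π²EI / L_e² = π² × 72.6×10⁹ × 6.914×10^-6 / 11.70² = 3.619×10^4 N

P_cr ≈ 36.2 kN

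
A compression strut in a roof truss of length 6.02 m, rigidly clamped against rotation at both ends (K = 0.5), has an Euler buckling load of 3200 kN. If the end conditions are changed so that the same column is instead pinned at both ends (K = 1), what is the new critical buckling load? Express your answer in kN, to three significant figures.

P_cr ≈ 800 kN

P_cr ∝ 1/K², so P_cr,new = P_cr,old × (K_old/K_new)² = 3200 × (0.5/1)²
= 3200 × 0.2500 = 800 kN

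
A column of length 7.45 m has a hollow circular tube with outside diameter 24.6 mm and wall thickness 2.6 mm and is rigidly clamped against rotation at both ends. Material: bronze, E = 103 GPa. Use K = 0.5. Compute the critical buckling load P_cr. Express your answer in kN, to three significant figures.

Inner diameter d_i = 24.6 − 2×2.6 = 19.40 mm
I = π(d_o⁴ − d_i⁴)/64 = π(24.6⁴ − 19.40⁴)/64 = 1.102×10^4 mm⁴
I = 1.102×10^4 mm⁴ = 1.102×10^-8 m⁴
Effective length L_e = K·L = 0.5 × 7.45 = 3.725 m
P_cr = π²EI / L_e² = π² × 103×10⁹ × 1.102×10^-8 / 3.725² = 807.6 N

P_cr ≈ 0.808 kN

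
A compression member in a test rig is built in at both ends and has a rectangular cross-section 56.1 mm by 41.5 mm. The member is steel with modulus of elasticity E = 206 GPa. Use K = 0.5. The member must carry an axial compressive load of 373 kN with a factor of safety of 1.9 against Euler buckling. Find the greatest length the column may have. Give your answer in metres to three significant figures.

L_max ≈ 1.96 m

Buckling occurs about the weak axis: I_min = h·b³/12 with b = 41.5 mm (the shorter side).
I_min = 56.1×41.5³/12 = 3.341×10^5 mm⁴
I = 3.341×10^-7 m⁴
Required critical load P_cr = n·P = 1.9 × 373 = 708.7 kN = 7.087×10^5 N
From P_cr = π²EI/(K·L)²:  L = (1/K)·√(π²EI/P_cr) = (1/0.5)·√(π²×2.06×10^11×3.341×10^-7/7.087×10^5)
L = 1.96 m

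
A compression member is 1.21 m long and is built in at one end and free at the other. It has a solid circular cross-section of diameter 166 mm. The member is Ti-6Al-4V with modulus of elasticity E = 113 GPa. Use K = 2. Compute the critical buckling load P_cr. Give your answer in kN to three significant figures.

P_cr ≈ 7100 kN

I = πd⁴/64 = π×166⁴/64 = 3.727×10^7 mm⁴
I = 3.727×10^7 mm⁴ = 3.727×10^-5 m⁴
Effective length L_e = K·L = 2 × 1.21 = 2.420 m
P_cr = π²EI / L_e² = π² × 113×10⁹ × 3.727×10^-5 / 2.420² = 7.098×10^6 N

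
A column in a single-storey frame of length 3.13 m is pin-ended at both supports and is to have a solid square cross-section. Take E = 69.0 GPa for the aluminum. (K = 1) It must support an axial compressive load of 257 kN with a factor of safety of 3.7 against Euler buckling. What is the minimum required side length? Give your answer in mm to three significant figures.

Required P_cr = n·P = 3.7 × 257 = 950.9 kN
L_e = K·L = 1 × 3.13 = 3.130 m
Required I = P_cr·L_e²/(π²E) = 9.509×10^5 × 3.130² / (π² × 6.90×10^10) = 1.368×10^-5 m⁴
I_req = 1.368×10^7 mm⁴
Solid square: I = a⁴/12  ⇒  a = (12I)^(1/4) = (12×1.368×10^7)^(1/4) = 113 mm

a ≈ 113 mm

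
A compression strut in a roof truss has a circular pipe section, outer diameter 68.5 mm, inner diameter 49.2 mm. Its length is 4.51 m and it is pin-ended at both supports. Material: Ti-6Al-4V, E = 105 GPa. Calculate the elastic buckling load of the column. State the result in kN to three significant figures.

P_cr ≈ 40.4 kN

d_o = 68.5 mm, d_i = 49.2 mm
I = π(d_o⁴ − d_i⁴)/64 = π(68.5⁴ − 49.20⁴)/64 = 7.931×10^5 mm⁴
I = 7.931×10^5 mm⁴ = 7.931×10^-7 m⁴
Effective length L_e = K·L = 1 × 4.51 = 4.510 m
P_cr = π²EI / L_e² = π² × 105×10⁹ × 7.931×10^-7 / 4.510² = 4.041×10^4 N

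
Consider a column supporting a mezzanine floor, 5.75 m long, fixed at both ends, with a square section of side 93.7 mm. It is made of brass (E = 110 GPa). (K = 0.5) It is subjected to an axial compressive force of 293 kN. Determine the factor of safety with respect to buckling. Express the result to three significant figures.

n ≈ 2.88

I = a⁴/12 = 93.7⁴/12 = 6.424×10^6 mm⁴
I = 6.424×10^6 mm⁴ = 6.424×10^-6 m⁴
Effective length L_e = K·L = 0.5 × 5.75 = 2.875 m
P_cr = π²EI / L_e² = π² × 110×10⁹ × 6.424×10^-6 / 2.875² = 8.437×10^5 N
Factor of safety n = P_cr / P = 843.71 / 293 = 2.88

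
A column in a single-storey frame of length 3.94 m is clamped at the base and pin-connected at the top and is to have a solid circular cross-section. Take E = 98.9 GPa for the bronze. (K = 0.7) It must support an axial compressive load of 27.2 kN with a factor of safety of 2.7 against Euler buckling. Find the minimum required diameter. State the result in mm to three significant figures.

Required P_cr = n·P = 2.7 × 27.2 = 73.44 kN
L_e = K·L = 0.7 × 3.94 = 2.758 m
Required I = P_cr·L_e²/(π²E) = 7.344×10^4 × 2.758² / (π² × 9.89×10^10) = 5.723×10^-7 m⁴
I_req = 5.723×10^5 mm⁴
Solid circle: I = πd⁴/64  ⇒  d = (64I/π)^(1/4) = (64×5.723×10^5/π)^(1/4) = 58.4 mm

d ≈ 58.4 mm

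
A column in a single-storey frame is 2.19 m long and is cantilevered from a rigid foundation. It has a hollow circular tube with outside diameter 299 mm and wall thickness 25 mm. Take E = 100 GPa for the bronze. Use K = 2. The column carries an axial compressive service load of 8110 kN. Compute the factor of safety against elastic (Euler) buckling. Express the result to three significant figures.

n ≈ 1.29

Inner diameter d_i = 299 − 2×25 = 249.0 mm
I = π(d_o⁴ − d_i⁴)/64 = π(299⁴ − 249.0⁴)/64 = 2.036×10^8 mm⁴
I = 2.036×10^8 mm⁴ = 2.036×10^-4 m⁴
Effective length L_e = K·L = 2 × 2.19 = 4.380 m
P_cr = π²EI / L_e² = π² × 100×10⁹ × 2.036×10^-4 / 4.380² = 1.048×10^7 N
Factor of safety n = P_cr / P = 10476 / 8110 = 1.29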